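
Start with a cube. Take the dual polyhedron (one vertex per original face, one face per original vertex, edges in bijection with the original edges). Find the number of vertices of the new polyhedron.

6

The base solid has V = 8, E = 12, F = 6.
The dual swaps V and F and preserves E: V′ = F = 6, E′ = E = 12, F′ = V = 8.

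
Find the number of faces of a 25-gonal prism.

A prism on an n-gon has two n-gon bases and n rectangular sides: V = 2·25 = 50, E = 3·25 = 75, F = 25 + 2 = 27.
Check: V − E + F = 50 − 75 + 27 = 2.

27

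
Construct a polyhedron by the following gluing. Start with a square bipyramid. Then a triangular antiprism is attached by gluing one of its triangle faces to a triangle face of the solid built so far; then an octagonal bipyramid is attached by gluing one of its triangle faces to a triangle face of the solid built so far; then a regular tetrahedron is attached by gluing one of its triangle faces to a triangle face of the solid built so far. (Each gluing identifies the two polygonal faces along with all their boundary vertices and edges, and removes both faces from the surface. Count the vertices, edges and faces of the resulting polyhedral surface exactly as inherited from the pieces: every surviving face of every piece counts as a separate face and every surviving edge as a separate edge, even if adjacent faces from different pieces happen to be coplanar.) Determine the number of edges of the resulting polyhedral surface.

A square bipyramid: V=6, E=12, F=8.
Attach a triangular antiprism (V=6, E=12, F=8) along a 3-gon: merge 3 vertices and 3 edges, delete both glued faces → V=9, E=21, F=14.
Attach an octagonal bipyramid (V=10, E=24, F=16) along a 3-gon: merge 3 vertices and 3 edges, delete both glued faces → V=16, E=42, F=28.
Attach a regular tetrahedron (V=4, E=6, F=4) along a 3-gon: merge 3 vertices and 3 edges, delete both glued faces → V=17, E=45, F=30.
Check: V − E + F = 17 − 45 + 30 = 2.

45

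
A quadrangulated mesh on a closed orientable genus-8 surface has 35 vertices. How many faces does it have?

χ = 2 − 2·8 = -14, and every face is a square so 4F = 2E.
V − E + F = -14 with E = 4F/2 gives 35 − (4/2 − 1)·F = -14, so F = 49 and E = 98.

49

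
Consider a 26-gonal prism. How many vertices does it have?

52

A prism on an n-gon has two n-gon bases and n rectangular sides: V = 2·26 = 52, E = 3·26 = 78, F = 26 + 2 = 28.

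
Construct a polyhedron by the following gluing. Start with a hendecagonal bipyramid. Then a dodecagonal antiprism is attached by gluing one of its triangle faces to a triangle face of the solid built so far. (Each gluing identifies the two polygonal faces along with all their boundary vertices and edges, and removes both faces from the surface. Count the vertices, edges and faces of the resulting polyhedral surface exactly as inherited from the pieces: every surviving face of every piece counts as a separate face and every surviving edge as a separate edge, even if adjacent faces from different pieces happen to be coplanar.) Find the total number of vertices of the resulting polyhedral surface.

34

A hendecagonal bipyramid: V=13, E=33, F=22.
Attach a dodecagonal antiprism (V=24, E=48, F=26) along a 3-gon: merge 3 vertices and 3 edges, delete both glued faces → V=34, E=78, F=46.
Check: V − E + F = 34 − 78 + 46 = 2.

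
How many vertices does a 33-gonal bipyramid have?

A bipyramid over an n-gon has 2n triangular faces and n + 2 vertices: V = 33 + 2 = 35, E = 3·33 = 99, F = 2·33 = 66.

35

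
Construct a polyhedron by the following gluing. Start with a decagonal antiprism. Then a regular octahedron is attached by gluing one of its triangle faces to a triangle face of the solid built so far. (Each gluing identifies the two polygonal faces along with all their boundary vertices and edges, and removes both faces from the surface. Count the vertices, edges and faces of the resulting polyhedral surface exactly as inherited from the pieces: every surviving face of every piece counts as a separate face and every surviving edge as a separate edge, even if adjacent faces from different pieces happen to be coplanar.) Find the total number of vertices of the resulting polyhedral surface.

23

A decagonal antiprism: V=20, E=40, F=22.
Attach a regular octahedron (V=6, E=12, F=8) along a 3-gon: merge 3 vertices and 3 edges, delete both glued faces → V=23, E=49, F=28.
Check: V − E + F = 23 − 49 + 28 = 2.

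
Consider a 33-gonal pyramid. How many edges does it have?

66

A pyramid on an n-gon base has one n-gon and n triangles: V = 33 + 1 = 34, E = 2·33 = 66, F = 33 + 1 = 34.
Check: V − E + F = 34 − 66 + 34 = 2.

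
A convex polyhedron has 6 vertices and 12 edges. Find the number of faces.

Here V − E + F = 2.
F = 2 − V + E = 2 − 6 + 12 = 8.

8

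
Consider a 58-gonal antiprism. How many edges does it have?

An antiprism on an n-gon has two n-gon caps and 2n triangles: V = 2·58 = 116, E = 4·58 = 232, F = 2·58 + 2 = 118.
Check: V − E + F = 116 − 232 + 118 = 2.

232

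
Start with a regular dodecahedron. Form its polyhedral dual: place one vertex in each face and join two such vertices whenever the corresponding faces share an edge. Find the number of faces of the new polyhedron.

20

The base solid has V = 20, E = 30, F = 12.
The dual swaps V and F and preserves E: V′ = F = 12, E′ = E = 30, F′ = V = 20.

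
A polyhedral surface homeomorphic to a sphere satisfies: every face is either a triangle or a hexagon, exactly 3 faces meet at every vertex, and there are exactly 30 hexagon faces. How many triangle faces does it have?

Let x be the number of triangles; then F = 30 + x.
Edge–face incidences: 2E = 6·30 + 3·x = 180 + 3x.
Every vertex has degree 3, so 3V = 2E.
Euler: V − E + F = 2 ⇒ (2E)/3 − E + (30 + x) = 2.
Multiply by 6: 2·(2E) − 3·(2E) + 6·(30 + x) = 12, i.e. 180 + 6x − (180 + 3x) = 12.
Collecting terms: 3x = 12, so x = 4.
Then 2E = 180 + 3·4 = 192, so E = 96, V = 2E/3 = 64, F = 30 + 4 = 34.

4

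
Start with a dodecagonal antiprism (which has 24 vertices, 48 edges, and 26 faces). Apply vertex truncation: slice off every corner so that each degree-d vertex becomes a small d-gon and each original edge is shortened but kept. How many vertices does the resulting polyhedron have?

Truncation replaces each original edge-end by a new vertex, so V′ = 2E = 96.
Each original edge survives, and each old vertex of degree d contributes d new edges; summing degrees gives Σd = 2E, so E′ = E + 2E = 3E = 144.
Each original face survives and each original vertex becomes one new face: F′ = F + V = 50.

96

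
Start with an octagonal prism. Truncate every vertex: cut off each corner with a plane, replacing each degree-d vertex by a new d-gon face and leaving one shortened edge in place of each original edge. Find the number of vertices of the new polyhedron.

The base solid has V = 16, E = 24, F = 10.
Truncation replaces each original edge-end by a new vertex, so V′ = 2E = 48.
Each original edge survives, and each old vertex of degree d contributes d new edges; summing degrees gives Σd = 2E, so E′ = E + 2E = 3E = 72.
Each original face survives and each original vertex becomes one new face: F′ = F + V = 26.

48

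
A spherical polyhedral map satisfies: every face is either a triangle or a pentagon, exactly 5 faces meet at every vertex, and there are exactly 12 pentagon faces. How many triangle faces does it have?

80

Let x be the number of triangles; then F = 12 + x.
Edge–face incidences: 2E = 5·12 + 3·x = 60 + 3x.
Every vertex has degree 5, so 5V = 2E.
Euler: V − E + F = 2 ⇒ (2E)/5 − E + (12 + x) = 2.
Multiply by 10: 2·(2E) − 5·(2E) + 10·(12 + x) = 20, i.e. 120 + 10x − 3·(60 + 3x) = 20.
Collecting terms: x − 60 = 20, so x = 80.
Then 2E = 60 + 3·80 = 300, so E = 150, V = 2E/5 = 60, F = 12 + 80 = 92.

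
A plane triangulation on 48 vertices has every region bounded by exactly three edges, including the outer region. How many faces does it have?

92

In a plane triangulation 3F = 2E and V − E + F = 2, so F = 2V − 4 = 2·48 − 4 = 92.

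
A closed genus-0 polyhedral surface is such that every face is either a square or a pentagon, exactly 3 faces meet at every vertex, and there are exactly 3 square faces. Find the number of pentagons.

Let x be the number of pentagons; then F = 3 + x.
Edge–face incidences: 2E = 4·3 + 5·x = 12 + 5x.
Every vertex has degree 3, so 3V = 2E.
Euler: V − E + F = 2 ⇒ (2E)/3 − E + (3 + x) = 2.
Multiply by 6: 2·(2E) − 3·(2E) + 6·(3 + x) = 12, i.e. 18 + 6x − (12 + 5x) = 12.
Collecting terms: x + 6 = 12, so x = 6.
Then 2E = 12 + 5·6 = 42, so E = 21, V = 2E/3 = 14, F = 3 + 6 = 9.

6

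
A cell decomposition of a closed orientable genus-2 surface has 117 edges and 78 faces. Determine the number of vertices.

37

For a closed orientable surface of genus 2, χ = 2 − 2·2 = -2.
V = -2 + E − F = -2 + 117 − 78 = 37.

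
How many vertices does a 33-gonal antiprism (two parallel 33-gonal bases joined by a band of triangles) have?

66

An antiprism on an n-gon has two n-gon caps and 2n triangles: V = 2·33 = 66, E = 4·33 = 132, F = 2·33 + 2 = 68.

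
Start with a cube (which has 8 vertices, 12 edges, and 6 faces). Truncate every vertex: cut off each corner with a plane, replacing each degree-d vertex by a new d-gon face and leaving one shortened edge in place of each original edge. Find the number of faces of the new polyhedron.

14

Truncation replaces each original edge-end by a new vertex, so V′ = 2E = 24.
Each original edge survives, and each old vertex of degree d contributes d new edges; summing degrees gives Σd = 2E, so E′ = E + 2E = 3E = 36.
Each original face survives and each original vertex becomes one new face: F′ = F + V = 14.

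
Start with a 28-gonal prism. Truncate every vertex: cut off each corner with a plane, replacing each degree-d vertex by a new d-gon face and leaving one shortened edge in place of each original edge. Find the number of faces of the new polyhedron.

86

The base solid has V = 56, E = 84, F = 30.
Truncation replaces each original edge-end by a new vertex, so V′ = 2E = 168.
Each original edge survives, and each old vertex of degree d contributes d new edges; summing degrees gives Σd = 2E, so E′ = E + 2E = 3E = 252.
Each original face survives and each original vertex becomes one new face: F′ = F + V = 86.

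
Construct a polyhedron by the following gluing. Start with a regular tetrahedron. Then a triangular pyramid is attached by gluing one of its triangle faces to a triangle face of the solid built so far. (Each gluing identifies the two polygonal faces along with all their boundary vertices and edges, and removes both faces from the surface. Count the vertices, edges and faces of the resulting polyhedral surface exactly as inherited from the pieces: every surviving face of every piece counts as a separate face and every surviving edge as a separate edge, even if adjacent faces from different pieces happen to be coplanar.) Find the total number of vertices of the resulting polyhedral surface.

5

A regular tetrahedron: V=4, E=6, F=4.
Attach a triangular pyramid (V=4, E=6, F=4) along a 3-gon: merge 3 vertices and 3 edges, delete both glued faces → V=5, E=9, F=6.
Check: V − E + F = 5 − 9 + 6 = 2.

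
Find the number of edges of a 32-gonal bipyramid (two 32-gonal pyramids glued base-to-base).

96

A bipyramid over an n-gon has 2n triangular faces and n + 2 vertices: V = 32 + 2 = 34, E = 3·32 = 96, F = 2·32 = 64.
Check: V − E + F = 34 − 96 + 64 = 2.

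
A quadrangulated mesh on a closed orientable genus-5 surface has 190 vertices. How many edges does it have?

χ = 2 − 2·5 = -8, and every face is a square so 4F = 2E.
V − E + F = -8 with E = 4F/2 gives 190 − (4/2 − 1)·F = -8, so F = 198 and E = 396.

396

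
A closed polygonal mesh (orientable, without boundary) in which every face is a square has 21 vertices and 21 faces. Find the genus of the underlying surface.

Every face is a square, so 2E = 4·21 = 84, giving E = 42.
χ = V − E + F = 21 − 42 + 21 = 0.
For a closed orientable surface χ = 2 − 2g, so g = (2 − (0))/2 = 1.

1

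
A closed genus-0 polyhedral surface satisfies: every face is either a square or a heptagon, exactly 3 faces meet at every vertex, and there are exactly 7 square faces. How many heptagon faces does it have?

2

Let x be the number of heptagons; then F = 7 + x.
Edge–face incidences: 2E = 4·7 + 7·x = 28 + 7x.
Every vertex has degree 3, so 3V = 2E.
Euler: V − E + F = 2 ⇒ (2E)/3 − E + (7 + x) = 2.
Multiply by 6: 2·(2E) − 3·(2E) + 6·(7 + x) = 12, i.e. 42 + 6x − (28 + 7x) = 12.
Collecting terms: −x + 14 = 12, so −x = −2, so x = 2.
Then 2E = 28 + 7·2 = 42, so E = 21, V = 2E/3 = 14, F = 7 + 2 = 9.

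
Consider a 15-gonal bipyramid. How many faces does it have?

30

A bipyramid over an n-gon has 2n triangular faces and n + 2 vertices: V = 15 + 2 = 17, E = 3·15 = 45, F = 2·15 = 30.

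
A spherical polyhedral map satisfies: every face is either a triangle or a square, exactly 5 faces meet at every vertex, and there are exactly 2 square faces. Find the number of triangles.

Let x be the number of triangles; then F = 2 + x.
Edge–face incidences: 2E = 4·2 + 3·x = 8 + 3x.
Every vertex has degree 5, so 5V = 2E.
Euler: V − E + F = 2 ⇒ (2E)/5 − E + (2 + x) = 2.
Multiply by 10: 2·(2E) − 5·(2E) + 10·(2 + x) = 20, i.e. 20 + 10x − 3·(8 + 3x) = 20.
Collecting terms: x − 4 = 20, so x = 24.
Then 2E = 8 + 3·24 = 80, so E = 40, V = 2E/5 = 16, F = 2 + 24 = 26.

24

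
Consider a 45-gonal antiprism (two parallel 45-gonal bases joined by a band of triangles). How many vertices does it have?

90

An antiprism on an n-gon has two n-gon caps and 2n triangles: V = 2·45 = 90, E = 4·45 = 180, F = 2·45 + 2 = 92.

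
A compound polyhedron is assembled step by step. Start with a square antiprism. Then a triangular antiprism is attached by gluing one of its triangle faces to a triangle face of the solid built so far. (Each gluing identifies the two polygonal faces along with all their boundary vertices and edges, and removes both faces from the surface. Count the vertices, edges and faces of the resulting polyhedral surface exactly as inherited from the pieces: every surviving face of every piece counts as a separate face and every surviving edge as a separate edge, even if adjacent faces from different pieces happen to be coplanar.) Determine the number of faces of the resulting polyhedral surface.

A square antiprism: V=8, E=16, F=10.
Attach a triangular antiprism (V=6, E=12, F=8) along a 3-gon: merge 3 vertices and 3 edges, delete both glued faces → V=11, E=25, F=16.
Check: V − E + F = 11 − 25 + 16 = 2.

16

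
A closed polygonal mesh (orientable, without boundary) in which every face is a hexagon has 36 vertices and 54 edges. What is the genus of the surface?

Every face is a hexagon and each edge borders two faces, so 6F = 2·54, giving F = 18.
χ = V − E + F = 36 − 54 + 18 = 0.
For a closed orientable surface χ = 2 − 2g, so g = (2 − (0))/2 = 1.

1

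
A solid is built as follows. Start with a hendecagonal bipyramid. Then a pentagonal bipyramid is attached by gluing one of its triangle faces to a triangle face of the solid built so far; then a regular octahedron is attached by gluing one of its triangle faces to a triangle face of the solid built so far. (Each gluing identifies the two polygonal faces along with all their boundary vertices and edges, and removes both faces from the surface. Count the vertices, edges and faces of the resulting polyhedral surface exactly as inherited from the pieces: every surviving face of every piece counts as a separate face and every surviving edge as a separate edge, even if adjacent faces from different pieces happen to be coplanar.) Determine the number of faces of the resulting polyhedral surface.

36

A hendecagonal bipyramid: V=13, E=33, F=22.
Attach a pentagonal bipyramid (V=7, E=15, F=10) along a 3-gon: merge 3 vertices and 3 edges, delete both glued faces → V=17, E=45, F=30.
Attach a regular octahedron (V=6, E=12, F=8) along a 3-gon: merge 3 vertices and 3 edges, delete both glued faces → V=20, E=54, F=36.
Check: V − E + F = 20 − 54 + 36 = 2.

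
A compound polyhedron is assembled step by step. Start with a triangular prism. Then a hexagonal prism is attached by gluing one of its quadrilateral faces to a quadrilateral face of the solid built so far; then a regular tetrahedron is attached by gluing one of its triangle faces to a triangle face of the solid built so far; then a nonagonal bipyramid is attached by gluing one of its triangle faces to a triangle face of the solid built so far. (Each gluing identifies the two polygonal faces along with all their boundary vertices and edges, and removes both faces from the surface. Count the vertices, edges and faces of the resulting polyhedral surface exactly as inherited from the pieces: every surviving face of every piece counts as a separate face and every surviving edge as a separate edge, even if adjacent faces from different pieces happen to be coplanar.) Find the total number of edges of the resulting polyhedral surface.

A triangular prism: V=6, E=9, F=5.
Attach a hexagonal prism (V=12, E=18, F=8) along a 4-gon: merge 4 vertices and 4 edges, delete both glued faces → V=14, E=23, F=11.
Attach a regular tetrahedron (V=4, E=6, F=4) along a 3-gon: merge 3 vertices and 3 edges, delete both glued faces → V=15, E=26, F=13.
Attach a nonagonal bipyramid (V=11, E=27, F=18) along a 3-gon: merge 3 vertices and 3 edges, delete both glued faces → V=23, E=50, F=29.
Check: V − E + F = 23 − 50 + 29 = 2.

50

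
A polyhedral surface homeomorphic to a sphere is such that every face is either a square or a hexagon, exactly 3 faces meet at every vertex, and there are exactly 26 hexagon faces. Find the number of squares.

Let x be the number of squares; then F = 26 + x.
Edge–face incidences: 2E = 6·26 + 4·x = 156 + 4x.
Every vertex has degree 3, so 3V = 2E.
Euler: V − E + F = 2 ⇒ (2E)/3 − E + (26 + x) = 2.
Multiply by 6: 2·(2E) − 3·(2E) + 6·(26 + x) = 12, i.e. 156 + 6x − (156 + 4x) = 12.
Collecting terms: 2x = 12, so x = 6.
Then 2E = 156 + 4·6 = 180, so E = 90, V = 2E/3 = 60, F = 26 + 6 = 32.

6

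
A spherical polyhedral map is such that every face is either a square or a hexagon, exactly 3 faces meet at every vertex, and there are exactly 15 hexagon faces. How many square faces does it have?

6

Let x be the number of squares; then F = 15 + x.
Edge–face incidences: 2E = 6·15 + 4·x = 90 + 4x.
Every vertex has degree 3, so 3V = 2E.
Euler: V − E + F = 2 ⇒ (2E)/3 − E + (15 + x) = 2.
Multiply by 6: 2·(2E) − 3·(2E) + 6·(15 + x) = 12, i.e. 90 + 6x − (90 + 4x) = 12.
Collecting terms: 2x = 12, so x = 6.
Then 2E = 90 + 4·6 = 114, so E = 57, V = 2E/3 = 38, F = 15 + 6 = 21.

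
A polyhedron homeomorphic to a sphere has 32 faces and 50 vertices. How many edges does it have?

Here V − E + F = 2.
E = V + F − (2) = 50 + 32 − (2) = 80.

80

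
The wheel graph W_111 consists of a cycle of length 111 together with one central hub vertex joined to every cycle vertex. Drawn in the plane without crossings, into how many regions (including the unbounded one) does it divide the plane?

W_111 has V = 111 + 1 = 112 vertices and E = 2·111 = 222 edges.
By Euler's formula F = 2 − V + E = 2 − 112 + 222 = 112.

112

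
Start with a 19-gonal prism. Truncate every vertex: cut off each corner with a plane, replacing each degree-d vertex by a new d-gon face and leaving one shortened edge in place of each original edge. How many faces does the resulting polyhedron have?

59

The base solid has V = 38, E = 57, F = 21.
Truncation replaces each original edge-end by a new vertex, so V′ = 2E = 114.
Each original edge survives, and each old vertex of degree d contributes d new edges; summing degrees gives Σd = 2E, so E′ = E + 2E = 3E = 171.
Each original face survives and each original vertex becomes one new face: F′ = F + V = 59.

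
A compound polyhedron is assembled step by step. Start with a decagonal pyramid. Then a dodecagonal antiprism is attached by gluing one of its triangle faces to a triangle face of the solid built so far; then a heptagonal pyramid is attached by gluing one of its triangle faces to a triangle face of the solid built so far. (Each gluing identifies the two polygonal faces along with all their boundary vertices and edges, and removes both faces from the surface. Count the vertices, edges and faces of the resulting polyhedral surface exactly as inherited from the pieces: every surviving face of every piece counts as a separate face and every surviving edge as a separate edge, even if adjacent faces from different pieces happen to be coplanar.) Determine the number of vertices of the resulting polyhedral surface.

A decagonal pyramid: V=11, E=20, F=11.
Attach a dodecagonal antiprism (V=24, E=48, F=26) along a 3-gon: merge 3 vertices and 3 edges, delete both glued faces → V=32, E=65, F=35.
Attach a heptagonal pyramid (V=8, E=14, F=8) along a 3-gon: merge 3 vertices and 3 edges, delete both glued faces → V=37, E=76, F=41.
Check: V − E + F = 37 − 76 + 41 = 2.

37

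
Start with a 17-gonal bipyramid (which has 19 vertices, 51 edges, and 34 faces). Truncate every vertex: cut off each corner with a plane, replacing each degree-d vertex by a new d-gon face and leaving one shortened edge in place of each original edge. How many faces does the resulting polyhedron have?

Truncation replaces each original edge-end by a new vertex, so V′ = 2E = 102.
Each original edge survives, and each old vertex of degree d contributes d new edges; summing degrees gives Σd = 2E, so E′ = E + 2E = 3E = 153.
Each original face survives and each original vertex becomes one new face: F′ = F + V = 53.

53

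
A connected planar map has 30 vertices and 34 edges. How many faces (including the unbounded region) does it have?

Euler's formula for a connected plane graph: V − E + F = 2, so F = 2 − 30 + 34 = 6.

6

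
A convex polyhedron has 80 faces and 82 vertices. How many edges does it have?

160

Here V − E + F = 2.
E = V + F − (2) = 82 + 80 − (2) = 160.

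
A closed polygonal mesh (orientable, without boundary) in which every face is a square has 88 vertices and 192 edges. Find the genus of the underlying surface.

Every face is a square and each edge borders two faces, so 4F = 2·192, giving F = 96.
χ = V − E + F = 88 − 192 + 96 = -8.
For a closed orientable surface χ = 2 − 2g, so g = (2 − (-8))/2 = 5.

5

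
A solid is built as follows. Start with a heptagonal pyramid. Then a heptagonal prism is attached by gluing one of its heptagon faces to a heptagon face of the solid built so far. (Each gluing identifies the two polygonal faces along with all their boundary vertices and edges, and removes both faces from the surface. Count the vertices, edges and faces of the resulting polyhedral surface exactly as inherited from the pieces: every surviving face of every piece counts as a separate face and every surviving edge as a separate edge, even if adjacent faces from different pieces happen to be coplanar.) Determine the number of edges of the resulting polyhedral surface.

A heptagonal pyramid: V=8, E=14, F=8.
Attach a heptagonal prism (V=14, E=21, F=9) along a 7-gon: merge 7 vertices and 7 edges, delete both glued faces → V=15, E=28, F=15.
Check: V − E + F = 15 − 28 + 15 = 2.

28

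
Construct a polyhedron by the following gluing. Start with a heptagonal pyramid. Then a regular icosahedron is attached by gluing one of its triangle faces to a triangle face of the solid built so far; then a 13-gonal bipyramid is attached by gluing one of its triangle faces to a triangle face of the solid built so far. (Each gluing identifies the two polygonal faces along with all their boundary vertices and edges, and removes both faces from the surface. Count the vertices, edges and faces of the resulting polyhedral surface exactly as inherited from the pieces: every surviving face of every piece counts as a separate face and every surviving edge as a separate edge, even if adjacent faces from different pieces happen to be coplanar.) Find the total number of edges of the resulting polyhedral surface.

A heptagonal pyramid: V=8, E=14, F=8.
Attach a regular icosahedron (V=12, E=30, F=20) along a 3-gon: merge 3 vertices and 3 edges, delete both glued faces → V=17, E=41, F=26.
Attach a 13-gonal bipyramid (V=15, E=39, F=26) along a 3-gon: merge 3 vertices and 3 edges, delete both glued faces → V=29, E=77, F=50.
Check: V − E + F = 29 − 77 + 50 = 2.

77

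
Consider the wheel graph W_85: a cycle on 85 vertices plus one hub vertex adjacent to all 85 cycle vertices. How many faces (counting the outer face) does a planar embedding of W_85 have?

W_85 has V = 85 + 1 = 86 vertices and E = 2·85 = 170 edges.
By Euler's formula F = 2 − V + E = 2 − 86 + 170 = 86.

86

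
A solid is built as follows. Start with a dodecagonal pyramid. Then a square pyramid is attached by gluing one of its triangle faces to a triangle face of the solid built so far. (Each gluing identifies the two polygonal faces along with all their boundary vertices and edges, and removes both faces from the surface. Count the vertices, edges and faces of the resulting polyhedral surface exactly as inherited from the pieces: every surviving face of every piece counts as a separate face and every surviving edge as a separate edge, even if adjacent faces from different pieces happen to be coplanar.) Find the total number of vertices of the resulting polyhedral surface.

15

A dodecagonal pyramid: V=13, E=24, F=13.
Attach a square pyramid (V=5, E=8, F=5) along a 3-gon: merge 3 vertices and 3 edges, delete both glued faces → V=15, E=29, F=16.
Check: V − E + F = 15 − 29 + 16 = 2.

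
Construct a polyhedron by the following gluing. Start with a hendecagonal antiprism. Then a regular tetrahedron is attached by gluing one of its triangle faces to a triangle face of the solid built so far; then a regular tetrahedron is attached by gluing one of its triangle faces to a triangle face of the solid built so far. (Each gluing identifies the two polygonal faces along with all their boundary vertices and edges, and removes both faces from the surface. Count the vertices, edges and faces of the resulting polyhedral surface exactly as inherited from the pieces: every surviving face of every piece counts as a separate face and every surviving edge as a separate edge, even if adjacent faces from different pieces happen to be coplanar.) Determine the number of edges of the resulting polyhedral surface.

50

A hendecagonal antiprism: V=22, E=44, F=24.
Attach a regular tetrahedron (V=4, E=6, F=4) along a 3-gon: merge 3 vertices and 3 edges, delete both glued faces → V=23, E=47, F=26.
Attach a regular tetrahedron (V=4, E=6, F=4) along a 3-gon: merge 3 vertices and 3 edges, delete both glued faces → V=24, E=50, F=28.
Check: V − E + F = 24 − 50 + 28 = 2.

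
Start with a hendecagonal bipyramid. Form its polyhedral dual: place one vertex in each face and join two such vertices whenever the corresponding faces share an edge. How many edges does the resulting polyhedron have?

33

The base solid has V = 13, E = 33, F = 22.
The dual swaps V and F and preserves E: V′ = F = 22, E′ = E = 33, F′ = V = 13.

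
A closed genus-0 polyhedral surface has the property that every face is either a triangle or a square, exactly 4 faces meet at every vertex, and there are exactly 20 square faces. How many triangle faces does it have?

8

Let x be the number of triangles; then F = 20 + x.
Edge–face incidences: 2E = 4·20 + 3·x = 80 + 3x.
Every vertex has degree 4, so 4V = 2E.
Euler: V − E + F = 2 ⇒ (2E)/4 − E + (20 + x) = 2.
Multiply by 8: 2·(2E) − 4·(2E) + 8·(20 + x) = 16, i.e. 160 + 8x − 2·(80 + 3x) = 16.
Collecting terms: 2x = 16, so x = 8.
Then 2E = 80 + 3·8 = 104, so E = 52, V = 2E/4 = 26, F = 20 + 8 = 28.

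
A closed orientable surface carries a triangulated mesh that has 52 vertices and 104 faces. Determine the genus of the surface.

Every face is a triangle, so 2E = 3·104 = 312, giving E = 156.
χ = V − E + F = 52 − 156 + 104 = 0.
For a closed orientable surface χ = 2 − 2g, so g = (2 − (0))/2 = 1.

1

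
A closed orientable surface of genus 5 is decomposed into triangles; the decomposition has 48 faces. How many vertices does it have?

χ = 2 − 2·5 = -8, and every face is a triangle so 3F = 2E.
E = 3·48/2 = 72. Then V = -8 + E − F = -8 + 72 − 48 = 16.

16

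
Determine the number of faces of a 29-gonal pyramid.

A pyramid on an n-gon base has one n-gon and n triangles: V = 29 + 1 = 30, E = 2·29 = 58, F = 29 + 1 = 30.
Check: V − E + F = 30 − 58 + 30 = 2.

30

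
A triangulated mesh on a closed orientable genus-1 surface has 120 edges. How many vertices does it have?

χ = 2 − 2·1 = 0, and every face is a triangle so 3F = 2E.
F = 2E/3 = 80. Then V = 0 + E − F = 0 + 120 − 80 = 40.

40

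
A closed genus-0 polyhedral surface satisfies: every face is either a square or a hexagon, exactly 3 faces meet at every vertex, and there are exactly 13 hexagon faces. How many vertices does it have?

34

Let x be the number of squares; then F = 13 + x.
Edge–face incidences: 2E = 6·13 + 4·x = 78 + 4x.
Every vertex has degree 3, so 3V = 2E.
Euler: V − E + F = 2 ⇒ (2E)/3 − E + (13 + x) = 2.
Multiply by 6: 2·(2E) − 3·(2E) + 6·(13 + x) = 12, i.e. 78 + 6x − (78 + 4x) = 12.
Collecting terms: 2x = 12, so x = 6.
Then 2E = 78 + 4·6 = 102, so E = 51, V = 2E/3 = 34, F = 13 + 6 = 19.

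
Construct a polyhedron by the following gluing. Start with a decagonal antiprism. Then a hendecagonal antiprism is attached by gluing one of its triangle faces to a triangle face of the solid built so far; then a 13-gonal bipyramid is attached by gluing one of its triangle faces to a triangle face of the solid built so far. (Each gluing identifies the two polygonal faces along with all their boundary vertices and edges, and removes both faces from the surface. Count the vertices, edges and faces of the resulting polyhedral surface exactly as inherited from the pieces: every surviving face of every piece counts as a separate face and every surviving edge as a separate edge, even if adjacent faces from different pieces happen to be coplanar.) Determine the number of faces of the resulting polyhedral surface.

A decagonal antiprism: V=20, E=40, F=22.
Attach a hendecagonal antiprism (V=22, E=44, F=24) along a 3-gon: merge 3 vertices and 3 edges, delete both glued faces → V=39, E=81, F=44.
Attach a 13-gonal bipyramid (V=15, E=39, F=26) along a 3-gon: merge 3 vertices and 3 edges, delete both glued faces → V=51, E=117, F=68.
Check: V − E + F = 51 − 117 + 68 = 2.

68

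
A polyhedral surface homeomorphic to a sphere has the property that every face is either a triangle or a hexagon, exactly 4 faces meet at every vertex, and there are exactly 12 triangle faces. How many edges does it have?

Let x be the number of hexagons; then F = 12 + x.
Edge–face incidences: 2E = 3·12 + 6·x = 36 + 6x.
Every vertex has degree 4, so 4V = 2E.
Euler: V − E + F = 2 ⇒ (2E)/4 − E + (12 + x) = 2.
Multiply by 8: 2·(2E) − 4·(2E) + 8·(12 + x) = 16, i.e. 96 + 8x − 2·(36 + 6x) = 16.
Collecting terms: −4x + 24 = 16, so −4x = −8, so x = 2.
Then 2E = 36 + 6·2 = 48, so E = 24, V = 2E/4 = 12, F = 12 + 2 = 14.

24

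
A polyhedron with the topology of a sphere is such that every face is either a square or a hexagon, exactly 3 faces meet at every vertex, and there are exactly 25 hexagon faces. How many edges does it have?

Let x be the number of squares; then F = 25 + x.
Edge–face incidences: 2E = 6·25 + 4·x = 150 + 4x.
Every vertex has degree 3, so 3V = 2E.
Euler: V − E + F = 2 ⇒ (2E)/3 − E + (25 + x) = 2.
Multiply by 6: 2·(2E) − 3·(2E) + 6·(25 + x) = 12, i.e. 150 + 6x − (150 + 4x) = 12.
Collecting terms: 2x = 12, so x = 6.
Then 2E = 150 + 4·6 = 174, so E = 87, V = 2E/3 = 58, F = 25 + 6 = 31.

87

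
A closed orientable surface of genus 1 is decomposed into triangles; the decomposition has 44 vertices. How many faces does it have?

88

χ = 2 − 2·1 = 0, and every face is a triangle so 3F = 2E.
V − E + F = 0 with E = 3F/2 gives 44 − (3/2 − 1)·F = 0, so F = 88 and E = 132.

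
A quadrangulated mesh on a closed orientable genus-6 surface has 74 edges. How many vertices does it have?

χ = 2 − 2·6 = -10, and every face is a square so 4F = 2E.
F = 2E/4 = 37. Then V = -10 + E − F = -10 + 74 − 37 = 27.

27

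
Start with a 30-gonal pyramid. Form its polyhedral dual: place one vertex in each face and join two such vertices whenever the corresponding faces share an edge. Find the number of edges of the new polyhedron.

The base solid has V = 31, E = 60, F = 31.
The dual swaps V and F and preserves E: V′ = F = 31, E′ = E = 60, F′ = V = 31.

60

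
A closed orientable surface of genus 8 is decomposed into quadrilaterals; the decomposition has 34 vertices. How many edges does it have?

χ = 2 − 2·8 = -14, and every face is a square so 4F = 2E.
V − E + F = -14 with E = 4F/2 gives 34 − (4/2 − 1)·F = -14, so F = 48 and E = 96.

96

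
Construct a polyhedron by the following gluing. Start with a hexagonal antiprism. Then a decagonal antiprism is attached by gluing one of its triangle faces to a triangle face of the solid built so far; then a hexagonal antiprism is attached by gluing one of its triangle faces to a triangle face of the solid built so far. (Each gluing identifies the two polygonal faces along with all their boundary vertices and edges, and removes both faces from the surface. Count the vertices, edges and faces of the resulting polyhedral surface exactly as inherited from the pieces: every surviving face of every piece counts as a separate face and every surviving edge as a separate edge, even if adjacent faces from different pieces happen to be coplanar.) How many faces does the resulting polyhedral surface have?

46

A hexagonal antiprism: V=12, E=24, F=14.
Attach a decagonal antiprism (V=20, E=40, F=22) along a 3-gon: merge 3 vertices and 3 edges, delete both glued faces → V=29, E=61, F=34.
Attach a hexagonal antiprism (V=12, E=24, F=14) along a 3-gon: merge 3 vertices and 3 edges, delete both glued faces → V=38, E=82, F=46.
Check: V − E + F = 38 − 82 + 46 = 2.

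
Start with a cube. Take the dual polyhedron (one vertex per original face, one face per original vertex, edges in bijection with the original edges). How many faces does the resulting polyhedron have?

8

The base solid has V = 8, E = 12, F = 6.
The dual swaps V and F and preserves E: V′ = F = 6, E′ = E = 12, F′ = V = 8.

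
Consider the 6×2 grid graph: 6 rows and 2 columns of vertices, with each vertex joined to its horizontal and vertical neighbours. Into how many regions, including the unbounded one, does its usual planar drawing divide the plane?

6

The grid has V = 6·2 = 12 vertices and E = 6·1 + 2·5 = 16 edges.
F = 2 − V + E = 2 − 12 + 16 = 6.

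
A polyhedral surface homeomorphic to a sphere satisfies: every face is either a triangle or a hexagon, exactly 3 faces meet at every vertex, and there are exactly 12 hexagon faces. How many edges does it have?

42

Let x be the number of triangles; then F = 12 + x.
Edge–face incidences: 2E = 6·12 + 3·x = 72 + 3x.
Every vertex has degree 3, so 3V = 2E.
Euler: V − E + F = 2 ⇒ (2E)/3 − E + (12 + x) = 2.
Multiply by 6: 2·(2E) − 3·(2E) + 6·(12 + x) = 12, i.e. 72 + 6x − (72 + 3x) = 12.
Collecting terms: 3x = 12, so x = 4.
Then 2E = 72 + 3·4 = 84, so E = 42, V = 2E/3 = 28, F = 12 + 4 = 16.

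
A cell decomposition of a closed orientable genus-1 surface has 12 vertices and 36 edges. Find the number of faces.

24

For a closed orientable surface of genus 1, χ = 2 − 2·1 = 0.
F = 0 − V + E = 0 − 12 + 36 = 24.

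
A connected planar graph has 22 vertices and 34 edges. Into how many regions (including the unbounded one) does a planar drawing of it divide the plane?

14

Euler's formula for a connected plane graph: V − E + F = 2, so F = 2 − 22 + 34 = 14.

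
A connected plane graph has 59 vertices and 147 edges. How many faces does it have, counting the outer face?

90

Euler's formula for a connected plane graph: V − E + F = 2, so F = 2 − 59 + 147 = 90.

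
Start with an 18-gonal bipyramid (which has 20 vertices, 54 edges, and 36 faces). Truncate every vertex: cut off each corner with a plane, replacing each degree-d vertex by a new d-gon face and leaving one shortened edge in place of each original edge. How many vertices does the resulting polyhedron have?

108

Truncation replaces each original edge-end by a new vertex, so V′ = 2E = 108.
Each original edge survives, and each old vertex of degree d contributes d new edges; summing degrees gives Σd = 2E, so E′ = E + 2E = 3E = 162.
Each original face survives and each original vertex becomes one new face: F′ = F + V = 56.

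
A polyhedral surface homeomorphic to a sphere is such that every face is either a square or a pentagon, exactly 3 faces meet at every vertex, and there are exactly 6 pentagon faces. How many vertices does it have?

Let x be the number of squares; then F = 6 + x.
Edge–face incidences: 2E = 5·6 + 4·x = 30 + 4x.
Every vertex has degree 3, so 3V = 2E.
Euler: V − E + F = 2 ⇒ (2E)/3 − E + (6 + x) = 2.
Multiply by 6: 2·(2E) − 3·(2E) + 6·(6 + x) = 12, i.e. 36 + 6x − (30 + 4x) = 12.
Collecting terms: 2x + 6 = 12, so 2x = 6, so x = 3.
Then 2E = 30 + 4·3 = 42, so E = 21, V = 2E/3 = 14, F = 6 + 3 = 9.

14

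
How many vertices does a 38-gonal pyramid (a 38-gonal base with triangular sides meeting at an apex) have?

39

A pyramid on an n-gon base has one n-gon and n triangles: V = 38 + 1 = 39, E = 2·38 = 76, F = 38 + 1 = 39.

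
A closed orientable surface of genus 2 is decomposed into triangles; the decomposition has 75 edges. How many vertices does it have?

23

χ = 2 − 2·2 = -2, and every face is a triangle so 3F = 2E.
F = 2E/3 = 50. Then V = -2 + E − F = -2 + 75 − 50 = 23.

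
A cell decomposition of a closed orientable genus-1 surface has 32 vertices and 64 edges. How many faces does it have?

For a closed orientable surface of genus 1, χ = 2 − 2·1 = 0.
F = 0 − V + E = 0 − 32 + 64 = 32.

32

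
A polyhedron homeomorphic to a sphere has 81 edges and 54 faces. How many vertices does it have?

Here V − E + F = 2.
V = 2 + E − F = 2 + 81 − 54 = 29.

29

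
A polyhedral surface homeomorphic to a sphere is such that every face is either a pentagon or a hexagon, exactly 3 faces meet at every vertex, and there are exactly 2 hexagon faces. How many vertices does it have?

24

Let x be the number of pentagons; then F = 2 + x.
Edge–face incidences: 2E = 6·2 + 5·x = 12 + 5x.
Every vertex has degree 3, so 3V = 2E.
Euler: V − E + F = 2 ⇒ (2E)/3 − E + (2 + x) = 2.
Multiply by 6: 2·(2E) − 3·(2E) + 6·(2 + x) = 12, i.e. 12 + 6x − (12 + 5x) = 12.
Collecting terms: x = 12.
Then 2E = 12 + 5·12 = 72, so E = 36, V = 2E/3 = 24, F = 2 + 12 = 14.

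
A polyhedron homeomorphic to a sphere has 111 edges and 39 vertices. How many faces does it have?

74

Here V − E + F = 2.
F = 2 − V + E = 2 − 39 + 111 = 74.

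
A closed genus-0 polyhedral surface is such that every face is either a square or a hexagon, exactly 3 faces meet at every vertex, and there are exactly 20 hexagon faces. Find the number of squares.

6

Let x be the number of squares; then F = 20 + x.
Edge–face incidences: 2E = 6·20 + 4·x = 120 + 4x.
Every vertex has degree 3, so 3V = 2E.
Euler: V − E + F = 2 ⇒ (2E)/3 − E + (20 + x) = 2.
Multiply by 6: 2·(2E) − 3·(2E) + 6·(20 + x) = 12, i.e. 120 + 6x − (120 + 4x) = 12.
Collecting terms: 2x = 12, so x = 6.
Then 2E = 120 + 4·6 = 144, so E = 72, V = 2E/3 = 48, F = 20 + 6 = 26.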